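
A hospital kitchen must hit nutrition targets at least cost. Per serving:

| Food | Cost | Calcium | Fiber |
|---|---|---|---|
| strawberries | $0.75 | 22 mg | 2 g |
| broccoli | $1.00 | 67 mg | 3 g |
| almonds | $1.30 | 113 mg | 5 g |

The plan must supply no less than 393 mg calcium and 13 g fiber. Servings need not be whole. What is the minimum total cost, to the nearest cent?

$4.52

With two linear requirements the optimum uses one or two foods; enumerate the corners.
strawberries only: max(393/22, 13/2) = 17.86 servings → $13.40.
broccoli only: max(393/67, 13/3) = 5.866 servings → $5.87.
almonds only: max(393/113, 13/5) = 3.478 servings → $4.52.
strawberries + broccoli: the both-tight solution has a negative serving — not a feasible corner.
strawberries + almonds with both targets exact would need a negative amount; discard.
broccoli + almonds: intersection lies outside the first quadrant.
Cheapest feasible corner: $4.52.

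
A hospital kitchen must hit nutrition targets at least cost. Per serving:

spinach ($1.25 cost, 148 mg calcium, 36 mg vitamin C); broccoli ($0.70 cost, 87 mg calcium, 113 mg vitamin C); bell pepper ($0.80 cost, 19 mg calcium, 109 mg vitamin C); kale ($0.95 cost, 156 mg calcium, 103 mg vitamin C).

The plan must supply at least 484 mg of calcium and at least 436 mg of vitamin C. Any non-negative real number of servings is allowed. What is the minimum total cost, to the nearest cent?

$3.30

A basic optimal solution has at most two foods positive. Try each food alone and each pair with both targets met exactly.
spinach only: max(484/148, 436/36) = 12.11 servings → $15.14.
broccoli only: max(484/87, 436/113) = 5.563 servings → $3.89.
bell pepper only: max(484/19, 436/109) = 25.47 servings → $20.38.
kale only: max(484/156, 436/103) = 4.233 servings → $4.02.
spinach + broccoli with both tight: 1.233 servings and 3.466 servings → $3.97.
spinach + bell pepper with both tight: 2.879 servings and 3.049 servings → $6.04.
spinach + kale: intersection lies outside the first quadrant.
broccoli + bell pepper: the both-tight solution has a negative serving — not a feasible corner.
broccoli + kale with both tight: 2.096 servings and 1.934 servings → $3.30.
bell pepper + kale with both tight: 1.207 servings and 2.956 servings → $3.77.
So the least-cost plan costs $3.30.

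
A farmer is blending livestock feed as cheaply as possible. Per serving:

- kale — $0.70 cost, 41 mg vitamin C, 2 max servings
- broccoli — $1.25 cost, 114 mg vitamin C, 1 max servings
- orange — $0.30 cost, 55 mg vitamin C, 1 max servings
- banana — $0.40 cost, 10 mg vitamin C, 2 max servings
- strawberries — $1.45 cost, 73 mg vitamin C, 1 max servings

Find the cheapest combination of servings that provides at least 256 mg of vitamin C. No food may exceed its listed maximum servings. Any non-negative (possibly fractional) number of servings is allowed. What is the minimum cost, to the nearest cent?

Cost per mg of vitamin C: orange $0.0055, broccoli $0.0110, kale $0.0171, strawberries $0.0199, banana $0.0400.
Take 1 serving of orange: +55.0 mg vitamin C for $0.30 (total $0.30, still need 201.0 mg).
Take 1 serving of broccoli: +114.0 mg vitamin C for $1.25 (total $1.55, still need 87.0 mg).
Take 2 servings of kale: +82.0 mg vitamin C for $1.40 (total $2.95, still need 5.0 mg).
Take 0.06849 servings of strawberries: +5.0 mg vitamin C for $0.10 (total $3.05, still need 0.0 mg).
Greedy by cheapest-per-mg is optimal for a single linear constraint, so the minimum cost is $3.05.

$3.05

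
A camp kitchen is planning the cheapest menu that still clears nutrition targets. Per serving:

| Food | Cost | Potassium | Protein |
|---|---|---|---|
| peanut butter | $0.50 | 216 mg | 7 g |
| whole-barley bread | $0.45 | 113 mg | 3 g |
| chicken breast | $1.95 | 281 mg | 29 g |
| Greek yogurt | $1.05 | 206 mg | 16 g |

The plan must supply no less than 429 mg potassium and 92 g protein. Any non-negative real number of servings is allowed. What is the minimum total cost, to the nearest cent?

Compare the cost at each extreme point of the feasible region.
peanut butter only: max(429/216, 92/7) = 13.14 servings → $6.57.
whole-barley bread only: max(429/113, 92/3) = 30.67 servings → $13.80.
chicken breast only: max(429/281, 92/29) = 3.172 servings → $6.19.
Greek yogurt only: max(429/206, 92/16) = 5.75 servings → $6.04.
peanut butter + whole-barley bread with both targets exact would need a negative amount; discard.
peanut butter + chicken breast: the both-tight solution has a negative serving — not a feasible corner.
peanut butter + Greek yogurt: intersection lies outside the first quadrant.
whole-barley bread + chicken breast with both targets exact would need a negative amount; discard.
whole-barley bread + Greek yogurt: the both-tight solution has a negative serving — not a feasible corner.
chicken breast + Greek yogurt: the both-tight solution has a negative serving — not a feasible corner.
So the least-cost plan costs $6.04.

$6.04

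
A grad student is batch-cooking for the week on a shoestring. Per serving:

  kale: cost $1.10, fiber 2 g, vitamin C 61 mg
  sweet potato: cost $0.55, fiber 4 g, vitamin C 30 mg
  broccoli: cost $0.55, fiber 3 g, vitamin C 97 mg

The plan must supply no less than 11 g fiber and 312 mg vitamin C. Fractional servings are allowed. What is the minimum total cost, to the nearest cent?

$1.94

Minimising a linear cost over {fiber ≥ 11, vitamin C ≥ 312, servings ≥ 0} — the optimum is at a vertex, using one or two foods.
kale only: max(11/2, 312/61) = 5.5 servings → $6.05.
sweet potato only: max(11/4, 312/30) = 10.4 servings → $5.72.
broccoli only: max(11/3, 312/97) = 3.667 servings → $2.02.
kale + sweet potato with both tight: 4.989 servings and 0.2554 servings → $5.63.
kale + broccoli with both targets exact would need a negative amount; discard.
sweet potato + broccoli with both tight: 0.4396 servings and 3.081 servings → $1.94.
The minimum over all feasible corners is $1.94.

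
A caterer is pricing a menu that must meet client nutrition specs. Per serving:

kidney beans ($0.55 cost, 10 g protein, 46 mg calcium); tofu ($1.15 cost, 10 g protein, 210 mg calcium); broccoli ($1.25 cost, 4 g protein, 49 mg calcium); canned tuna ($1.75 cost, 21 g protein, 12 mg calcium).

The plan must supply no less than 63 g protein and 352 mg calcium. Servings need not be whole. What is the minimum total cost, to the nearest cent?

$3.69

A basic optimal solution has at most two foods positive. Try each food alone and each pair with both targets met exactly.
kidney beans only: max(63/10, 352/46) = 7.652 servings → $4.21.
tofu only: max(63/10, 352/210) = 6.3 servings → $7.25.
broccoli only: max(63/4, 352/49) = 15.75 servings → $19.69.
canned tuna only: max(63/21, 352/12) = 29.33 servings → $51.33.
kidney beans + tofu with both tight: 5.921 servings and 0.3793 servings → $3.69.
kidney beans + broccoli with both tight: 5.487 servings and 2.033 servings → $5.56.
kidney beans + canned tuna: intersection lies outside the first quadrant.
tofu + broccoli: intersection lies outside the first quadrant.
tofu + canned tuna with both tight: 1.547 servings and 2.263 servings → $5.74.
broccoli + canned tuna with both tight: 6.765 servings and 1.712 servings → $11.45.
So the least-cost plan costs $3.69.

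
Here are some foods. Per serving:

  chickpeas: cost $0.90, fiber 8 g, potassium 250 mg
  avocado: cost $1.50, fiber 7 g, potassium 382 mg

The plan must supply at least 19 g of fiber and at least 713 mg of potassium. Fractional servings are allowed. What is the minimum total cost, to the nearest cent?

Compare the cost at each extreme point of the feasible region.
chickpeas only: max(19/8, 713/250) = 2.852 servings → $2.57.
avocado only: max(19/7, 713/382) = 2.714 servings → $4.07.
chickpeas + avocado with both tight: 1.736 servings and 0.7305 servings → $2.66.
So the least-cost plan costs $2.57.

$2.57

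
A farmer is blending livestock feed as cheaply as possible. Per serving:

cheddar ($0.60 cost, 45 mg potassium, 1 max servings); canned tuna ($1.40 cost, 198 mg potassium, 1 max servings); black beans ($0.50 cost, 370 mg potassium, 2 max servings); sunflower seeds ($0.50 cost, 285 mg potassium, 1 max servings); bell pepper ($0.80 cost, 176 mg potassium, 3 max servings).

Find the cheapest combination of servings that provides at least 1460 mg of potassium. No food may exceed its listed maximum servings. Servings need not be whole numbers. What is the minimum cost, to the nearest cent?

$3.48

Cost per mg of potassium: black beans $0.0014, sunflower seeds $0.0018, bell pepper $0.0045, canned tuna $0.0071, cheddar $0.0133.
Take 2 servings of black beans: +740.0 mg potassium for $1.00 (total $1.00, still need 720.0 mg).
Take 1 serving of sunflower seeds: +285.0 mg potassium for $0.50 (total $1.50, still need 435.0 mg).
Take 2.472 servings of bell pepper: +435.0 mg potassium for $1.98 (total $3.48, still need 0.0 mg).
Filling from the cheapest source first is optimal under one linear minimum: $3.48.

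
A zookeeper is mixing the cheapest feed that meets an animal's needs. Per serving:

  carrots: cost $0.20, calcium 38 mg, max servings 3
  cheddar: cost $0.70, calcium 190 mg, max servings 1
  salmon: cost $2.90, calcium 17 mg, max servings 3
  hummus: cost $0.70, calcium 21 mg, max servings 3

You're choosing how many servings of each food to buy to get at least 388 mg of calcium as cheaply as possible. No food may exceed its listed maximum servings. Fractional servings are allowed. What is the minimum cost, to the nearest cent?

Cost per mg of calcium: cheddar $0.0037, carrots $0.0053, hummus $0.0333, salmon $0.1706.
Take 1 serving of cheddar: +190.0 mg calcium for $0.70 (total $0.70, still need 198.0 mg).
Take 3 servings of carrots: +114.0 mg calcium for $0.60 (total $1.30, still need 84.0 mg).
Take 3 servings of hummus: +63.0 mg calcium for $2.10 (total $3.40, still need 21.0 mg).
Take 1.235 servings of salmon: +21.0 mg calcium for $3.58 (total $6.98, still need 0.0 mg).
Filling from the cheapest source first is optimal under one linear minimum: $6.98.

$6.98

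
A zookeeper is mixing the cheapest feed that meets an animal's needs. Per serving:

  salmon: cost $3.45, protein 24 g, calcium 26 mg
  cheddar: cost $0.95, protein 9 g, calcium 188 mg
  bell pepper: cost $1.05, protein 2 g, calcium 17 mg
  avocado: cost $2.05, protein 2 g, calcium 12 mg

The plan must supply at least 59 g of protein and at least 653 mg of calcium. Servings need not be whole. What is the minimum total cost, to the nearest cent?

$6.23

For a min-cost LP with two ≥-constraints, a basic feasible solution has at most two positive variables.
salmon only: max(59/24, 653/26) = 25.12 servings → $86.65.
cheddar only: max(59/9, 653/188) = 6.556 servings → $6.23.
bell pepper only: max(59/2, 653/17) = 38.41 servings → $40.33.
avocado only: max(59/2, 653/12) = 54.42 servings → $111.55.
salmon + cheddar with both tight: 1.219 servings and 3.305 servings → $7.35.
salmon + bell pepper: the both-tight solution has a negative serving — not a feasible corner.
salmon + avocado: the both-tight solution has a negative serving — not a feasible corner.
cheddar + bell pepper with both tight: 1.359 servings and 23.39 servings → $25.85.
cheddar + avocado with both tight: 2.231 servings and 19.46 servings → $42.01.
bell pepper + avocado: intersection lies outside the first quadrant.
So the least-cost plan costs $6.23.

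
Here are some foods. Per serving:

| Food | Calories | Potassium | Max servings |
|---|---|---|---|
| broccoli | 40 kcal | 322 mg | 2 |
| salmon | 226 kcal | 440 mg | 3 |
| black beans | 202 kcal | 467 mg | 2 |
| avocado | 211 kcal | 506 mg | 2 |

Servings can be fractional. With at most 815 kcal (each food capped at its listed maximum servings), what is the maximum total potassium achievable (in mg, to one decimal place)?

2379.6 mg

Potassium per kcal: broccoli 8.05, avocado 2.398, black beans 2.312, salmon 1.947.
Take 2 servings of broccoli: uses 80 kcal, +644.0 mg potassium (running total 644.0 mg).
Take 2 servings of avocado: uses 422 kcal, +1012.0 mg potassium (running total 1656.0 mg).
Take 1.55 servings of black beans: uses 313 kcal, +723.6 mg potassium (running total 2379.6 mg).
Greedy by best ratio exhausts the calories allowance optimally: 2379.6 mg.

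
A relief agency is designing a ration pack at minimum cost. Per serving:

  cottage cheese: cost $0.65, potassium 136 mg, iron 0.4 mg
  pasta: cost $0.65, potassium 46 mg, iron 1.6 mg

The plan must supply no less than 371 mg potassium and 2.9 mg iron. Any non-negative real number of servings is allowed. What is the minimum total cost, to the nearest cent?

$2.30

This is a tiny linear program; its minimum lies at a vertex of the feasible set. List the vertices and price them.
cottage cheese only: max(371/136, 2.9/0.4) = 7.25 servings → $4.71.
pasta only: max(371/46, 2.9/1.6) = 8.065 servings → $5.24.
cottage cheese + pasta with both tight: 2.31 servings and 1.235 servings → $2.30.
The minimum over all feasible corners is $2.30.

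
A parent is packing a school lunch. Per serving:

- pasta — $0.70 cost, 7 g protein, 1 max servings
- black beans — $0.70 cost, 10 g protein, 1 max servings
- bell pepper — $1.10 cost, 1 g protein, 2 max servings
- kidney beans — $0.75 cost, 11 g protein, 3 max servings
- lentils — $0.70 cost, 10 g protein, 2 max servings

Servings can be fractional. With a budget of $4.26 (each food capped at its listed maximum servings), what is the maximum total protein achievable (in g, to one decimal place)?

Protein per dollar: kidney beans 14.67, black beans 14.29, lentils 14.29, pasta 10, bell pepper 0.9091.
Take 3 servings of kidney beans: spends $2.25, +33.0 g protein (running total 33.0 g).
Take 1 serving of black beans: spends $0.70, +10.0 g protein (running total 43.0 g).
Take 1.871 servings of lentils: spends $1.31, +18.7 g protein (running total 61.7 g).
Greedy by best ratio exhausts the cost allowance optimally: 61.7 g.

61.7 g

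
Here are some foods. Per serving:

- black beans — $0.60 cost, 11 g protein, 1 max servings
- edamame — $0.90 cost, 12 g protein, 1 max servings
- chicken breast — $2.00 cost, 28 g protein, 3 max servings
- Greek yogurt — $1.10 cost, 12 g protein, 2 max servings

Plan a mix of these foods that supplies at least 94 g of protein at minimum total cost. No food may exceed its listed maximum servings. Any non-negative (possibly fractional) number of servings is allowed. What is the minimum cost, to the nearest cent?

$6.53

Cost per g of protein: black beans $0.0545, chicken breast $0.0714, edamame $0.0750, Greek yogurt $0.0917.
Take 1 serving of black beans: +11.0 g protein for $0.60 (total $0.60, still need 83.0 g).
Take 2.964 servings of chicken breast: +83.0 g protein for $5.93 (total $6.53, still need 0.0 g).
Greedy by cheapest-per-g is optimal for a single linear constraint, so the minimum cost is $6.53.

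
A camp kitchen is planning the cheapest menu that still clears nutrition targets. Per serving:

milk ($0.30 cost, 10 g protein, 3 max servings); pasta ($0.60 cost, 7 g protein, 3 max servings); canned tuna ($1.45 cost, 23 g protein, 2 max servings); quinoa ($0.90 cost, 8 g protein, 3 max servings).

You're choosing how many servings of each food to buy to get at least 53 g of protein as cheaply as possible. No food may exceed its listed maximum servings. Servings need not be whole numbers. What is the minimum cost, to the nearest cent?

Cost per g of protein: milk $0.0300, canned tuna $0.0630, pasta $0.0857, quinoa $0.1125.
Take 3 servings of milk: +30.0 g protein for $0.90 (total $0.90, still need 23.0 g).
Take 1 serving of canned tuna: +23.0 g protein for $1.45 (total $2.35, still need 0.0 g).
Greedy by cheapest-per-g is optimal for a single linear constraint, so the minimum cost is $2.35.

$2.35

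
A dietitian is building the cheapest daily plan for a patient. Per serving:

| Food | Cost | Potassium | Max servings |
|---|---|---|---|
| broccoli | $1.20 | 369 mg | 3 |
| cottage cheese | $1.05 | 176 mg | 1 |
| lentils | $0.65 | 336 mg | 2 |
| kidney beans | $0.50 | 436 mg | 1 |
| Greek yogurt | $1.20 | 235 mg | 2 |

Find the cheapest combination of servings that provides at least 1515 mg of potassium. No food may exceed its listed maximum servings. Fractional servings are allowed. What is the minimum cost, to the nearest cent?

$3.12

Cost per mg of potassium: kidney beans $0.0011, lentils $0.0019, broccoli $0.0033, Greek yogurt $0.0051, cottage cheese $0.0060.
Take 1 serving of kidney beans: +436.0 mg potassium for $0.50 (total $0.50, still need 1079.0 mg).
Take 2 servings of lentils: +672.0 mg potassium for $1.30 (total $1.80, still need 407.0 mg).
Take 1.103 servings of broccoli: +407.0 mg potassium for $1.32 (total $3.12, still need 0.0 mg).
Filling from the cheapest source first is optimal under one linear minimum: $3.12.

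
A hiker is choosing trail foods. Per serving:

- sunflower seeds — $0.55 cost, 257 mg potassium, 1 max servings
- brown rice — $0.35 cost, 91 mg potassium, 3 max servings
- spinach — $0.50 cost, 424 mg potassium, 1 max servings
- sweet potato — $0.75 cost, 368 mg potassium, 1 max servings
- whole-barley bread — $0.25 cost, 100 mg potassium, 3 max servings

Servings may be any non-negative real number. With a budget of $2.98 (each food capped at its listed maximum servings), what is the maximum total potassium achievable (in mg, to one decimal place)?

1460.8 mg

Potassium per dollar: spinach 848, sweet potato 490.7, sunflower seeds 467.3, whole-barley bread 400, brown rice 260.
Take 1 serving of spinach: spends $0.50, +424.0 mg potassium (running total 424.0 mg).
Take 1 serving of sweet potato: spends $0.75, +368.0 mg potassium (running total 792.0 mg).
Take 1 serving of sunflower seeds: spends $0.55, +257.0 mg potassium (running total 1049.0 mg).
Take 3 servings of whole-barley bread: spends $0.75, +300.0 mg potassium (running total 1349.0 mg).
Take 1.229 servings of brown rice: spends $0.43, +111.8 mg potassium (running total 1460.8 mg).
Greedy by best ratio exhausts the cost allowance optimally: 1460.8 mg.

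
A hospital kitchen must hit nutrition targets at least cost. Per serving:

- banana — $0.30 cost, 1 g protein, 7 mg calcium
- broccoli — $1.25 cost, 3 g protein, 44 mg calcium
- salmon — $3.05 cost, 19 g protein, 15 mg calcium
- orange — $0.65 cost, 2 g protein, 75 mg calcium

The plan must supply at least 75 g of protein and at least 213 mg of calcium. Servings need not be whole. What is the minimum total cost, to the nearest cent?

$12.73

banana only: max(75/1, 213/7) = 75 servings → $22.50.
broccoli only: max(75/3, 213/44) = 25 servings → $31.25.
salmon only: max(75/19, 213/15) = 14.2 servings → $43.31.
orange only: max(75/2, 213/75) = 37.5 servings → $24.38.
banana + broccoli with both targets exact would need a negative amount; discard.
banana + salmon with both tight: 24.76 servings and 2.644 servings → $15.49.
banana + orange with both targets exact would need a negative amount; discard.
broccoli + salmon with both tight: 3.694 servings and 3.364 servings → $14.88.
broccoli + orange with both targets exact would need a negative amount; discard.
salmon + orange with both tight: 3.727 servings and 2.095 servings → $12.73.
So the least-cost plan costs $12.73.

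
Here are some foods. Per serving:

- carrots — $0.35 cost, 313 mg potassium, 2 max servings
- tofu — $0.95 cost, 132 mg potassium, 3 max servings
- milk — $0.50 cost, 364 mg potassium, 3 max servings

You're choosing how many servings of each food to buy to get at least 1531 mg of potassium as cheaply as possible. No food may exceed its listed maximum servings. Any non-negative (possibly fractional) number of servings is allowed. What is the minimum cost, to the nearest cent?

Cost per mg of potassium: carrots $0.0011, milk $0.0014, tofu $0.0072.
Take 2 servings of carrots: +626.0 mg potassium for $0.70 (total $0.70, still need 905.0 mg).
Take 2.486 servings of milk: +905.0 mg potassium for $1.24 (total $1.94, still need 0.0 mg).
Greedy by cheapest-per-mg is optimal for a single linear constraint, so the minimum cost is $1.94.

$1.94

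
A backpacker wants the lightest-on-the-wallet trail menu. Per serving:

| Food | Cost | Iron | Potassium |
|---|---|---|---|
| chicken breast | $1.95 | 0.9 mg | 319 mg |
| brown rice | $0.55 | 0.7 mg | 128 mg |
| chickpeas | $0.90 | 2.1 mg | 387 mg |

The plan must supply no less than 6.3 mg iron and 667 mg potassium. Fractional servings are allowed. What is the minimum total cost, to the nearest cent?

chicken breast only: max(6.3/0.9, 667/319) = 7 servings → $13.65.
brown rice only: max(6.3/0.7, 667/128) = 9 servings → $4.95.
chickpeas only: max(6.3/2.1, 667/387) = 3 servings → $2.70.
chicken breast + brown rice: intersection lies outside the first quadrant.
chicken breast + chickpeas: intersection lies outside the first quadrant.
brown rice + chickpeas: intersection lies outside the first quadrant.
So the least-cost plan costs $2.70.

$2.70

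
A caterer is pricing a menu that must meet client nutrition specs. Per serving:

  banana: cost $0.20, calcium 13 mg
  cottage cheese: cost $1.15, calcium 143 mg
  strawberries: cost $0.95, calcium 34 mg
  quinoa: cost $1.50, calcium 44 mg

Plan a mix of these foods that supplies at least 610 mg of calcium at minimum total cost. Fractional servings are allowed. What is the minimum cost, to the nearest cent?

$4.91

Cost per mg of calcium: cottage cheese $0.0080, banana $0.0154, strawberries $0.0279, quinoa $0.0341.
With no serving limits, use only cottage cheese: 610 mg / 143 mg = 4.266 servings × $1.15 = $4.91.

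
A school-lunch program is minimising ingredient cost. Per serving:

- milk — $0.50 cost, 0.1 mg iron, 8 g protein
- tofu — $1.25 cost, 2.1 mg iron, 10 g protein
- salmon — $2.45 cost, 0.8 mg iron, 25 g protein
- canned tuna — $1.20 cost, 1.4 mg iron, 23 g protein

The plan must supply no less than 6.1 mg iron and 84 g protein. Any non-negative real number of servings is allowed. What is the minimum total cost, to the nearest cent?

$4.86

A basic optimal solution has at most two foods positive. Try each food alone and each pair with both targets met exactly.
milk only: max(6.1/0.1, 84/8) = 61 servings → $30.50.
tofu only: max(6.1/2.1, 84/10) = 8.4 servings → $10.50.
salmon only: max(6.1/0.8, 84/25) = 7.625 servings → $18.68.
canned tuna only: max(6.1/1.4, 84/23) = 4.357 servings → $5.23.
milk + tofu with both tight: 7.304 servings and 2.557 servings → $6.85.
milk + salmon: the both-tight solution has a negative serving — not a feasible corner.
milk + canned tuna: intersection lies outside the first quadrant.
tofu + salmon with both tight: 1.917 servings and 2.593 servings → $8.75.
tofu + canned tuna with both tight: 0.6618 servings and 3.364 servings → $4.86.
salmon + canned tuna: intersection lies outside the first quadrant.
Cheapest feasible corner: $4.86.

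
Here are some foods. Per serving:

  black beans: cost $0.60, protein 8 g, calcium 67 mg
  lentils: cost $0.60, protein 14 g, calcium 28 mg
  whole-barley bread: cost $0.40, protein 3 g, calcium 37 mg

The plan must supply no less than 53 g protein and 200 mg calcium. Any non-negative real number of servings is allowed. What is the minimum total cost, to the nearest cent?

Minimising a linear cost over {protein ≥ 53, calcium ≥ 200, servings ≥ 0} — the optimum is at a vertex, using one or two foods.
black beans only: max(53/8, 200/67) = 6.625 servings → $3.98.
lentils only: max(53/14, 200/28) = 7.143 servings → $4.29.
whole-barley bread only: max(53/3, 200/37) = 17.67 servings → $7.07.
black beans + lentils with both tight: 1.843 servings and 2.732 servings → $2.75.
black beans + whole-barley bread: intersection lies outside the first quadrant.
lentils + whole-barley bread with both tight: 3.136 servings and 3.032 servings → $3.09.
So the least-cost plan costs $2.75.

$2.75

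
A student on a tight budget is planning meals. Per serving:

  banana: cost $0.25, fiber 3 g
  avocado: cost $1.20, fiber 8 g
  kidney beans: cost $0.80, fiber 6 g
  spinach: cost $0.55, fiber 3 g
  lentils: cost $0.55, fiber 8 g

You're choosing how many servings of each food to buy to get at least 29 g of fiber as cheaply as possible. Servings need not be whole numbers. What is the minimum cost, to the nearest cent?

Cost per g of fiber: lentils $0.0688, banana $0.0833, kidney beans $0.1333, avocado $0.1500, spinach $0.1833.
With no serving limits, use only lentils: 29 g / 8 g = 3.625 servings × $0.55 = $1.99.

$1.99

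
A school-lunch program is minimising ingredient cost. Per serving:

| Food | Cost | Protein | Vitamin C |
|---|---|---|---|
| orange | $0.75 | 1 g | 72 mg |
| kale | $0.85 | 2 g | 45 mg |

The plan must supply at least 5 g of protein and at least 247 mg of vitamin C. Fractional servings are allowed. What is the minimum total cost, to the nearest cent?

$3.01

orange only: max(5/1, 247/72) = 5 servings → $3.75.
kale only: max(5/2, 247/45) = 5.489 servings → $4.67.
orange + kale with both tight: 2.717 servings and 1.141 servings → $3.01.
Cheapest feasible corner: $3.01.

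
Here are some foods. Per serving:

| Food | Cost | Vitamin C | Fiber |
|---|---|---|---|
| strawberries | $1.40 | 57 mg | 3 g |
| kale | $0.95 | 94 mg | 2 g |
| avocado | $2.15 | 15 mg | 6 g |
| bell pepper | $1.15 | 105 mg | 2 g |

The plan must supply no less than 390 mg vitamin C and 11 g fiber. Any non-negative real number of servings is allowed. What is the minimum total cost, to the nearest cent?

$4.89

With two linear requirements the optimum uses one or two foods; enumerate the corners.
strawberries only: max(390/57, 11/3) = 6.842 servings → $9.58.
kale only: max(390/94, 11/2) = 5.5 servings → $5.22.
avocado only: max(390/15, 11/6) = 26 servings → $55.90.
bell pepper only: max(390/105, 11/2) = 5.5 servings → $6.33.
strawberries + kale with both tight: 1.512 servings and 3.232 servings → $5.19.
strawberries + avocado: intersection lies outside the first quadrant.
strawberries + bell pepper with both tight: 1.866 servings and 2.701 servings → $5.72.
kale + avocado with both tight: 4.073 servings and 0.4757 servings → $4.89.
kale + bell pepper with both targets exact would need a negative amount; discard.
avocado + bell pepper with both tight: 0.625 servings and 3.625 servings → $5.51.
The minimum over all feasible corners is $4.89.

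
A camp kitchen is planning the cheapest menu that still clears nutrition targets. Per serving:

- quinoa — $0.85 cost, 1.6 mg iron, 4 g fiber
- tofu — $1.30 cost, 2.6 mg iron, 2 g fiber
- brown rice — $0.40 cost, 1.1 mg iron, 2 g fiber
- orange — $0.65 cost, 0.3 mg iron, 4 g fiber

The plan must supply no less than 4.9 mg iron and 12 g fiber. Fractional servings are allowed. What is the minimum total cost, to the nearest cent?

$2.27

An LP optimum is at a vertex; with two nutrient constraints at most two foods are used. Check each candidate.
quinoa only: max(4.9/1.6, 12/4) = 3.062 servings → $2.60.
tofu only: max(4.9/2.6, 12/2) = 6 servings → $7.80.
brown rice only: max(4.9/1.1, 12/2) = 6 servings → $2.40.
orange only: max(4.9/0.3, 12/4) = 16.33 servings → $10.62.
quinoa + tofu with both tight: 2.972 servings and 0.05556 servings → $2.60.
quinoa + brown rice with both tight: 2.833 servings and 0.3333 servings → $2.54.
quinoa + orange: the both-tight solution has a negative serving — not a feasible corner.
tofu + brown rice: intersection lies outside the first quadrant.
tofu + orange with both tight: 1.633 servings and 2.184 servings → $3.54.
brown rice + orange with both tight: 4.211 servings and 0.8947 servings → $2.27.
The minimum over all feasible corners is $2.27.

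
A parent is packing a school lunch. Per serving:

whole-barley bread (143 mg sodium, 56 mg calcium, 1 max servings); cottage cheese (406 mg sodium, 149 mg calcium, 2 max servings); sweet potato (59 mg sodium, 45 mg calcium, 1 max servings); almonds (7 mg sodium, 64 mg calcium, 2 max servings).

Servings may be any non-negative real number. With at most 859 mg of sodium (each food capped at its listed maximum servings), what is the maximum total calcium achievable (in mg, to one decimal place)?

Calcium per mg sodium: almonds 9.143, sweet potato 0.7627, whole-barley bread 0.3916, cottage cheese 0.367.
Take 2 servings of almonds: uses 14 mg sodium, +128.0 mg calcium (running total 128.0 mg).
Take 1 serving of sweet potato: uses 59 mg sodium, +45.0 mg calcium (running total 173.0 mg).
Take 1 serving of whole-barley bread: uses 143 mg sodium, +56.0 mg calcium (running total 229.0 mg).
Take 1.584 servings of cottage cheese: uses 643 mg sodium, +236.0 mg calcium (running total 465.0 mg).
Filling greedily by calcium-per-mg sodium is optimal for one linear limit, giving 465.0 mg.

465.0 mg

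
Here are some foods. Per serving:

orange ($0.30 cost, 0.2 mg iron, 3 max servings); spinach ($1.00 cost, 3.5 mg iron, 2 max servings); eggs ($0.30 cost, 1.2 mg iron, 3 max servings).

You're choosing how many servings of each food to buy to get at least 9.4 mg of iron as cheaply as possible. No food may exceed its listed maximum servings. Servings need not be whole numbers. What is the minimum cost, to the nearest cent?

$2.56

Cost per mg of iron: eggs $0.2500, spinach $0.2857, orange $1.5000.
Take 3 servings of eggs: +3.6 mg iron for $0.90 (total $0.90, still need 5.8 mg).
Take 1.657 servings of spinach: +5.8 mg iron for $1.66 (total $2.56, still need 0.0 mg).
Filling from the cheapest source first is optimal under one linear minimum: $2.56.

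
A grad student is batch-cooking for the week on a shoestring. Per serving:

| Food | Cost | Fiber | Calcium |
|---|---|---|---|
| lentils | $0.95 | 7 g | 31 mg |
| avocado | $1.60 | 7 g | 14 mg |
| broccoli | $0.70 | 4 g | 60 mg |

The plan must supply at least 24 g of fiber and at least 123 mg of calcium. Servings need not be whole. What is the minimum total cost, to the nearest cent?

For a min-cost LP with two ≥-constraints, a basic feasible solution has at most two positive variables.
lentils only: max(24/7, 123/31) = 3.968 servings → $3.77.
avocado only: max(24/7, 123/14) = 8.786 servings → $14.06.
broccoli only: max(24/4, 123/60) = 6 servings → $4.20.
lentils + avocado: the both-tight solution has a negative serving — not a feasible corner.
lentils + broccoli with both tight: 3.203 servings and 0.3953 servings → $3.32.
avocado + broccoli with both tight: 2.604 servings and 1.442 servings → $5.18.
Cheapest feasible corner: $3.32.

$3.32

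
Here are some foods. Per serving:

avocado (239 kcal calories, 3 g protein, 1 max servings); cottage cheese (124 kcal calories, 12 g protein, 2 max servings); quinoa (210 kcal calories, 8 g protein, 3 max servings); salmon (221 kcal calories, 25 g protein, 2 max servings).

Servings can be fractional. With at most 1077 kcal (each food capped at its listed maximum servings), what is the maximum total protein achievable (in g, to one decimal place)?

Protein per kcal: salmon 0.1131, cottage cheese 0.09677, quinoa 0.0381, avocado 0.01255.
Take 2 servings of salmon: uses 442 kcal, +50.0 g protein (running total 50.0 g).
Take 2 servings of cottage cheese: uses 248 kcal, +24.0 g protein (running total 74.0 g).
Take 1.843 servings of quinoa: uses 387 kcal, +14.7 g protein (running total 88.7 g).
Greedy by best ratio exhausts the calories allowance optimally: 88.7 g.

88.7 g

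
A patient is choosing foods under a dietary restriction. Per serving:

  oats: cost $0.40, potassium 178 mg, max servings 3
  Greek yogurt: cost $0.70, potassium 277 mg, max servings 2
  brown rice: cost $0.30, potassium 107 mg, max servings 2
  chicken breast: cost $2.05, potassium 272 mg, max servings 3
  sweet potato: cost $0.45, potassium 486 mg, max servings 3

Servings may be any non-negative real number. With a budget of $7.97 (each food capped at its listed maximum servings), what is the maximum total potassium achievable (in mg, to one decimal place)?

Potassium per dollar: sweet potato 1080, oats 445, Greek yogurt 395.7, brown rice 356.7, chicken breast 132.7.
Take 3 servings of sweet potato: spends $1.35, +1458.0 mg potassium (running total 1458.0 mg).
Take 3 servings of oats: spends $1.20, +534.0 mg potassium (running total 1992.0 mg).
Take 2 servings of Greek yogurt: spends $1.40, +554.0 mg potassium (running total 2546.0 mg).
Take 2 servings of brown rice: spends $0.60, +214.0 mg potassium (running total 2760.0 mg).
Take 1.668 servings of chicken breast: spends $3.42, +453.8 mg potassium (running total 3213.8 mg).
Filling greedily by potassium-per-dollar is optimal for one linear limit, giving 3213.8 mg.

3213.8 mg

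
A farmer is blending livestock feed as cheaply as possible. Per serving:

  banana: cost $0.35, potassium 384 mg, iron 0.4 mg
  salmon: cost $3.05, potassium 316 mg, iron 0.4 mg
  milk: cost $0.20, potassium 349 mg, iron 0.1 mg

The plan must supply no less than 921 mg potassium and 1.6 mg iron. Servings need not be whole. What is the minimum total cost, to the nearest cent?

With two linear requirements the optimum uses one or two foods; enumerate the corners.
banana only: max(921/384, 1.6/0.4) = 4 servings → $1.40.
salmon only: max(921/316, 1.6/0.4) = 4 servings → $12.20.
milk only: max(921/349, 1.6/0.1) = 16 servings → $3.20.
banana + salmon with both targets exact would need a negative amount; discard.
banana + milk with both targets exact would need a negative amount; discard.
salmon + milk with both targets exact would need a negative amount; discard.
Cheapest feasible corner: $1.40.

$1.40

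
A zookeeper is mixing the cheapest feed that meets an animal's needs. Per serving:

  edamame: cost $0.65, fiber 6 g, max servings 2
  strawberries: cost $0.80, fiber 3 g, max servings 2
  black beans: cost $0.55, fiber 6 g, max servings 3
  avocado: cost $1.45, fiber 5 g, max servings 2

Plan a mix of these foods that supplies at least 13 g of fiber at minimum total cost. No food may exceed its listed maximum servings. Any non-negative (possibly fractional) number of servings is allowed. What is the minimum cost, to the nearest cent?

$1.19

Cost per g of fiber: black beans $0.0917, edamame $0.1083, strawberries $0.2667, avocado $0.2900.
Take 2.167 servings of black beans: +13.0 g fiber for $1.19 (total $1.19, still need 0.0 g).
Filling from the cheapest source first is optimal under one linear minimum: $1.19.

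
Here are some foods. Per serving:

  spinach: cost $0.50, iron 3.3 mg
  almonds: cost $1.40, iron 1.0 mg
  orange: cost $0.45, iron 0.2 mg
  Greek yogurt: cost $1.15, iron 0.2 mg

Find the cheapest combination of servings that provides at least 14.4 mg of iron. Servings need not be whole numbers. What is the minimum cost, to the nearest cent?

$2.18

Cost per mg of iron: spinach $0.1515, almonds $1.4000, orange $2.2500, Greek yogurt $5.7500.
With no serving limits, use only spinach: 14.4 mg / 3.3 mg = 4.364 servings × $0.50 = $2.18.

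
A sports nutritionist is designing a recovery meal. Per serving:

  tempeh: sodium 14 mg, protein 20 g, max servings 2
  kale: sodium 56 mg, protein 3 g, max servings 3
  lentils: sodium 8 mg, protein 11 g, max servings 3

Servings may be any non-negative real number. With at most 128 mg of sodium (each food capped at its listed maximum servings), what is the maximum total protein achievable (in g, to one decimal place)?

77.1 g

Protein per mg sodium: tempeh 1.429, lentils 1.375, kale 0.05357.
Take 2 servings of tempeh: uses 28 mg sodium, +40.0 g protein (running total 40.0 g).
Take 3 servings of lentils: uses 24 mg sodium, +33.0 g protein (running total 73.0 g).
Take 1.357 servings of kale: uses 76 mg sodium, +4.1 g protein (running total 77.1 g).
Filling greedily by protein-per-mg sodium is optimal for one linear limit, giving 77.1 g.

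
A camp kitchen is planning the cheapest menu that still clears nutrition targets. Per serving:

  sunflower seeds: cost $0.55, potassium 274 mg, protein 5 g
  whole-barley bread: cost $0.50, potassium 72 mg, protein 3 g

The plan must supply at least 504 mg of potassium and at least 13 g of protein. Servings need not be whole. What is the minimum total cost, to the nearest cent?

An LP optimum is at a vertex; with two nutrient constraints at most two foods are used. Check each candidate.
sunflower seeds only: max(504/274, 13/5) = 2.6 servings → $1.43.
whole-barley bread only: max(504/72, 13/3) = 7 servings → $3.50.
sunflower seeds + whole-barley bread with both tight: 1.247 servings and 2.255 servings → $1.81.
Cheapest feasible corner: $1.43.

$1.43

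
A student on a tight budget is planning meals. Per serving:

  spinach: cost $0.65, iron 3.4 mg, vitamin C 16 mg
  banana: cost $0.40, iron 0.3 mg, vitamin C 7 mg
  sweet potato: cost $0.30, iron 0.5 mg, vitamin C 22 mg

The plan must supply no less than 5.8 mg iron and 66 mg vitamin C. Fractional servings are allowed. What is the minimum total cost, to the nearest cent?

Check every corner: each single food scaled to meet both minima, and each pair solved so both constraints bind.
spinach only: max(5.8/3.4, 66/16) = 4.125 servings → $2.68.
banana only: max(5.8/0.3, 66/7) = 19.33 servings → $7.73.
sweet potato only: max(5.8/0.5, 66/22) = 11.6 servings → $3.48.
spinach + banana with both tight: 1.095 servings and 6.926 servings → $3.48.
spinach + sweet potato with both tight: 1.416 servings and 1.97 servings → $1.51.
banana + sweet potato: intersection lies outside the first quadrant.
So the least-cost plan costs $1.51.

$1.51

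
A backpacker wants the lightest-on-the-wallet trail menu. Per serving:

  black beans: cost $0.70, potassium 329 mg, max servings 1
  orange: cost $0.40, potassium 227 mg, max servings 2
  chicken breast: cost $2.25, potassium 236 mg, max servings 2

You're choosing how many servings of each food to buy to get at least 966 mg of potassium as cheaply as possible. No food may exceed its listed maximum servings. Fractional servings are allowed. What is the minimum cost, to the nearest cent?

$3.24

Cost per mg of potassium: orange $0.0018, black beans $0.0021, chicken breast $0.0095.
Take 2 servings of orange: +454.0 mg potassium for $0.80 (total $0.80, still need 512.0 mg).
Take 1 serving of black beans: +329.0 mg potassium for $0.70 (total $1.50, still need 183.0 mg).
Take 0.7754 servings of chicken breast: +183.0 mg potassium for $1.74 (total $3.24, still need 0.0 mg).
Filling from the cheapest source first is optimal under one linear minimum: $3.24.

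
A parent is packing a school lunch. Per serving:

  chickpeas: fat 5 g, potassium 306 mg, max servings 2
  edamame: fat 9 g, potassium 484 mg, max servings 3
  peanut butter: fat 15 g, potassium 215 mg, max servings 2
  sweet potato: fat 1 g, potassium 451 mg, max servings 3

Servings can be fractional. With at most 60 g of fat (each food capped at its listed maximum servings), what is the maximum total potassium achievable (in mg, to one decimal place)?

3703.7 mg

Potassium per g fat: sweet potato 451, chickpeas 61.2, edamame 53.78, peanut butter 14.33.
Take 3 servings of sweet potato: uses 3 g fat, +1353.0 mg potassium (running total 1353.0 mg).
Take 2 servings of chickpeas: uses 10 g fat, +612.0 mg potassium (running total 1965.0 mg).
Take 3 servings of edamame: uses 27 g fat, +1452.0 mg potassium (running total 3417.0 mg).
Take 1.333 servings of peanut butter: uses 20 g fat, +286.7 mg potassium (running total 3703.7 mg).
Greedy by best ratio exhausts the fat allowance optimally: 3703.7 mg.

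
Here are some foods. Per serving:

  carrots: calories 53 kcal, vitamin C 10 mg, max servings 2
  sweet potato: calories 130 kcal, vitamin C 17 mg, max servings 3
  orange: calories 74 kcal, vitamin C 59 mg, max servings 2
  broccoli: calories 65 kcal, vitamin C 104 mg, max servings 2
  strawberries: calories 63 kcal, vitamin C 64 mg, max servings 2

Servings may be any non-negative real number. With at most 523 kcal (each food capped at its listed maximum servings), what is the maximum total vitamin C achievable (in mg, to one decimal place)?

475.7 mg

Vitamin C per kcal: broccoli 1.6, strawberries 1.016, orange 0.7973, carrots 0.1887, sweet potato 0.1308.
Take 2 servings of broccoli: uses 130 kcal, +208.0 mg vitamin C (running total 208.0 mg).
Take 2 servings of strawberries: uses 126 kcal, +128.0 mg vitamin C (running total 336.0 mg).
Take 2 servings of orange: uses 148 kcal, +118.0 mg vitamin C (running total 454.0 mg).
Take 2 servings of carrots: uses 106 kcal, +20.0 mg vitamin C (running total 474.0 mg).
Take 0.1 servings of sweet potato: uses 13 kcal, +1.7 mg vitamin C (running total 475.7 mg).
Greedy by best ratio exhausts the calories allowance optimally: 475.7 mg.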